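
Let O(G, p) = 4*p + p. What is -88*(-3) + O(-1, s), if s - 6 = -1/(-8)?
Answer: 2357/8 ≈ 294.63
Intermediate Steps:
s = 49/8 (s = 6 - 1/(-8) = 6 - 1*(-1/8) = 6 + 1/8 = 49/8 ≈ 6.1250)
O(G, p) = 5*p
-88*(-3) + O(-1, s) = -88*(-3) + 5*(49/8) = -88*(-3) + 245/8 = 264 + 245/8 = 2357/8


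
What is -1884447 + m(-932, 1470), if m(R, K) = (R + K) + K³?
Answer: 3174639091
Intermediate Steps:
m(R, K) = K + R + K³ (m(R, K) = (K + R) + K³ = K + R + K³)
-1884447 + m(-932, 1470) = -1884447 + (1470 - 932 + 1470³) = -1884447 + (1470 - 932 + 3176523000) = -1884447 + 3176523538 = 3174639091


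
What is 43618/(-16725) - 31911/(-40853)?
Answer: -1248214679/683266425 ≈ -1.8268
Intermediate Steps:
43618/(-16725) - 31911/(-40853) = 43618*(-1/16725) - 31911*(-1/40853) = -43618/16725 + 31911/40853 = -1248214679/683266425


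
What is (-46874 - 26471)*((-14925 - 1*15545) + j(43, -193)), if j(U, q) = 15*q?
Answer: 2447155925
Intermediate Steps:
(-46874 - 26471)*((-14925 - 1*15545) + j(43, -193)) = (-46874 - 26471)*((-14925 - 1*15545) + 15*(-193)) = -73345*((-14925 - 15545) - 2895) = -73345*(-30470 - 2895) = -73345*(-33365) = 2447155925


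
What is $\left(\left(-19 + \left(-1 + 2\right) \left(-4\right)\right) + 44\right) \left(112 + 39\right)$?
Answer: $3171$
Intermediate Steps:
$\left(\left(-19 + \left(-1 + 2\right) \left(-4\right)\right) + 44\right) \left(112 + 39\right) = \left(\left(-19 + 1 \left(-4\right)\right) + 44\right) 151 = \left(\left(-19 - 4\right) + 44\right) 151 = \left(-23 + 44\right) 151 = 21 \cdot 151 = 3171$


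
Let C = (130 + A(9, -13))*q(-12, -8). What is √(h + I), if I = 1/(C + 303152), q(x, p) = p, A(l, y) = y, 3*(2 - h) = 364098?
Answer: I*√2771180387738142/151108 ≈ 348.37*I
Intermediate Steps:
h = -121364 (h = 2 - ⅓*364098 = 2 - 121366 = -121364)
C = -936 (C = (130 - 13)*(-8) = 117*(-8) = -936)
I = 1/302216 (I = 1/(-936 + 303152) = 1/302216 ≈ 3.3089e-6)
√(h + I) = √(-121364 + 1/302216) = √(-36678142623/302216) = I*√2771180387738142/151108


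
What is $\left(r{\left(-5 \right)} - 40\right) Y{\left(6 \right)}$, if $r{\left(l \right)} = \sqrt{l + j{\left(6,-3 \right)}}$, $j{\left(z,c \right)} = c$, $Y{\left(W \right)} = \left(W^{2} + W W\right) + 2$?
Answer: $-2960 + 148 i \sqrt{2} \approx -2960.0 + 209.3 i$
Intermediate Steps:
$Y{\left(W \right)} = 2 + 2 W^{2}$ ($Y{\left(W \right)} = \left(W^{2} + W^{2}\right) + 2 = 2 W^{2} + 2 = 2 + 2 W^{2}$)
$r{\left(l \right)} = \sqrt{-3 + l}$ ($r{\left(l \right)} = \sqrt{l - 3} = \sqrt{-3 + l}$)
$\left(r{\left(-5 \right)} - 40\right) Y{\left(6 \right)} = \left(\sqrt{-3 - 5} - 40\right) \left(2 + 2 \cdot 6^{2}\right) = \left(\sqrt{-8} - 40\right) \left(2 + 2 \cdot 36\right) = \left(2 i \sqrt{2} - 40\right) \left(2 + 72\right) = \left(-40 + 2 i \sqrt{2}\right) 74 = -2960 + 148 i \sqrt{2}$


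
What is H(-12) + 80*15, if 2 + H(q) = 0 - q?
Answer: 1210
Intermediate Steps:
H(q) = -2 - q (H(q) = -2 + (0 - q) = -2 - q)
H(-12) + 80*15 = (-2 - 1*(-12)) + 80*15 = (-2 + 12) + 1200 = 10 + 1200 = 1210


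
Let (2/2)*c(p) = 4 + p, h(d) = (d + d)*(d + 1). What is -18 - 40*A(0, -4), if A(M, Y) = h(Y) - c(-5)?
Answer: -1018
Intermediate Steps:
h(d) = 2*d*(1 + d) (h(d) = (2*d)*(1 + d) = 2*d*(1 + d))
c(p) = 4 + p
A(M, Y) = 1 + 2*Y*(1 + Y) (A(M, Y) = 2*Y*(1 + Y) - (4 - 5) = 2*Y*(1 + Y) - 1*(-1) = 2*Y*(1 + Y) + 1 = 1 + 2*Y*(1 + Y))
-18 - 40*A(0, -4) = -18 - 40*(1 + 2*(-4)*(1 - 4)) = -18 - 40*(1 + 2*(-4)*(-3)) = -18 - 40*(1 + 24) = -18 - 40*25 = -18 - 1000 = -1018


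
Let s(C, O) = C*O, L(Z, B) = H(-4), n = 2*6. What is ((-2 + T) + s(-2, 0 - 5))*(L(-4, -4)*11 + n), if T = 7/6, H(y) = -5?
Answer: -2365/6 ≈ -394.17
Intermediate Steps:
n = 12
L(Z, B) = -5
T = 7/6 (T = 7*(1/6) = 7/6 ≈ 1.1667)
((-2 + T) + s(-2, 0 - 5))*(L(-4, -4)*11 + n) = ((-2 + 7/6) - 2*(0 - 5))*(-5*11 + 12) = (-5/6 - 2*(-5))*(-55 + 12) = (-5/6 + 10)*(-43) = (55/6)*(-43) = -2365/6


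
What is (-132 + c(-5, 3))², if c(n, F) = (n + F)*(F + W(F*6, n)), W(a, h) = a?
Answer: 30276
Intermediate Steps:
c(n, F) = 7*F*(F + n) (c(n, F) = (n + F)*(F + F*6) = (F + n)*(F + 6*F) = (F + n)*(7*F) = 7*F*(F + n))
(-132 + c(-5, 3))² = (-132 + 7*3*(3 - 5))² = (-132 + 7*3*(-2))² = (-132 - 42)² = (-174)² = 30276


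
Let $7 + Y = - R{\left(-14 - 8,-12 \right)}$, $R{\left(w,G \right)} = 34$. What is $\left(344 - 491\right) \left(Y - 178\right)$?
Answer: $32193$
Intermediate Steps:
$Y = -41$ ($Y = -7 - 34 = -41$)
$\left(344 - 491\right) \left(Y - 178\right) = \left(344 - 491\right) \left(-41 - 178\right) = \left(344 - 491\right) \left(-219\right) = \left(-147\right) \left(-219\right) = 32193$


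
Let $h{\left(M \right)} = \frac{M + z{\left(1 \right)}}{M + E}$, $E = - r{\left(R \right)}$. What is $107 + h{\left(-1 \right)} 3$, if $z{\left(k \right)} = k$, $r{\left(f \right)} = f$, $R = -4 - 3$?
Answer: $107$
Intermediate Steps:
$R = -7$ ($R = -4 - 3 = -7$)
$E = 7$ ($E = \left(-1\right) \left(-7\right) = 7$)
$h{\left(M \right)} = \frac{1 + M}{7 + M}$ ($h{\left(M \right)} = \frac{M + 1}{M + 7} = \frac{1 + M}{7 + M}$)
$107 + h{\left(-1 \right)} 3 = 107 + \frac{1 - 1}{7 - 1} \cdot 3 = 107 + \frac{1}{6} \cdot 0 \cdot 3 = 107 + 0 \cdot 3 = 107 + 0 = 107$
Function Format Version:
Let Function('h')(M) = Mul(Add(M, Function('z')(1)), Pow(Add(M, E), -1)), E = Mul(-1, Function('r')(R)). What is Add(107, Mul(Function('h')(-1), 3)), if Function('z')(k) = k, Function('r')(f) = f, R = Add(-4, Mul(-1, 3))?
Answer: 107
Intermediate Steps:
R = -7 (R = Add(-4, -3) = -7)
E = 7 (E = Mul(-1, -7) = 7)
Function('h')(M) = Mul(Pow(Add(7, M), -1), Add(1, M)) (Function('h')(M) = Mul(Add(M, 1), Pow(Add(M, 7), -1)) = Mul(Add(1, M), Pow(Add(7, M), -1)) = Mul(Pow(Add(7, M), -1), Add(1, M)))
Add(107, Mul(Function('h')(-1), 3)) = Add(107, Mul(Mul(Pow(Add(7, -1), -1), Add(1, -1)), 3)) = Add(107, Mul(Mul(Pow(6, -1), 0), 3)) = Add(107, Mul(Mul(Rational(1, 6), 0), 3)) = Add(107, Mul(0, 3)) = Add(107, 0) = 107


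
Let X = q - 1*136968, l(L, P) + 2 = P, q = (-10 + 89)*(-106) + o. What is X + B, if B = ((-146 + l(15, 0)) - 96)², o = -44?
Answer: -85850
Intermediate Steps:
q = -8418 (q = (-10 + 89)*(-106) - 44 = 79*(-106) - 44 = -8374 - 44 = -8418)
l(L, P) = -2 + P
X = -145386 (X = -8418 - 1*136968 = -8418 - 136968 = -145386)
B = 59536 (B = ((-146 + (-2 + 0)) - 96)² = ((-146 - 2) - 96)² = (-148 - 96)² = (-244)² = 59536)
X + B = -145386 + 59536 = -85850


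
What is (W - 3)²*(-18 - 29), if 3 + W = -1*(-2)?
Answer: -752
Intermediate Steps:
W = -1 (W = -3 - 1*(-2) = -3 + 2 = -1)
(W - 3)²*(-18 - 29) = (-1 - 3)²*(-18 - 29) = (-4)²*(-47) = 16*(-47) = -752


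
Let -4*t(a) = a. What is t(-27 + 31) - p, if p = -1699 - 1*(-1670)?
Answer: 28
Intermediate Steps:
t(a) = -a/4
p = -29 (p = -1699 + 1670 = -29)
t(-27 + 31) - p = -(-27 + 31)/4 - 1*(-29) = -1/4*4 + 29 = -1 + 29 = 28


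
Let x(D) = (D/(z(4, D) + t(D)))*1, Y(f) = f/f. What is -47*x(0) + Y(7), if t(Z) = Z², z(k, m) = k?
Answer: 1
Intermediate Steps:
Y(f) = 1
x(D) = D/(4 + D²) (x(D) = (D/(4 + D²))*1 = D/(4 + D²))
-47*x(0) + Y(7) = -0/(4 + 0²) + 1 = -0/(4 + 0) + 1 = -0/4 + 1 = -47*0 + 1 = 0 + 1 = 1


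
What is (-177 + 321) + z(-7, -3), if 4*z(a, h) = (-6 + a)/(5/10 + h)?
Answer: 1453/10 ≈ 145.30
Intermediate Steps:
z(a, h) = (-6 + a)/(4*(1/2 + h)) (z(a, h) = ((-6 + a)/(5/10 + h))/4 = ((-6 + a)/(5*(1/10) + h))/4 = ((-6 + a)/(1/2 + h))/4 = (-6 + a)/(4*(1/2 + h)))
(-177 + 321) + z(-7, -3) = (-177 + 321) + (-6 - 7)/(2*(1 + 2*(-3))) = 144 + (1/2)*(-13)/(1 - 6) = 144 + (1/2)*(-13)/(-5) = 144 + (1/2)*(-1/5)*(-13) = 144 + 13/10 = 1453/10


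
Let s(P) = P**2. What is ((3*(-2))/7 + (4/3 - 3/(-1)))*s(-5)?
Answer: 1825/21 ≈ 86.905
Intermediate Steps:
((3*(-2))/7 + (4/3 - 3/(-1)))*s(-5) = ((3*(-2))/7 + (4/3 - 3/(-1)))*(-5)**2 = ((1/7)*(-6) + (4*(1/3) - 3*(-1)))*25 = (-6/7 + (4/3 + 3))*25 = (-6/7 + 13/3)*25 = (73/21)*25 = 1825/21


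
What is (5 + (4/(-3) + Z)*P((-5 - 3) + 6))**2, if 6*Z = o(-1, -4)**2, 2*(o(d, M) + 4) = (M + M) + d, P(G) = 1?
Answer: 142129/576 ≈ 246.75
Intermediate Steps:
o(d, M) = -4 + M + d/2 (o(d, M) = -4 + ((M + M) + d)/2 = -4 + (2*M + d)/2 = -4 + (d + 2*M)/2 = -4 + (M + d/2) = -4 + M + d/2)
Z = 289/24 (Z = (-4 - 4 + (1/2)*(-1))**2/6 = (-4 - 4 - 1/2)**2/6 = (-17/2)**2/6 = (1/6)*(289/4) = 289/24 ≈ 12.042)
(5 + (4/(-3) + Z)*P((-5 - 3) + 6))**2 = (5 + (4/(-3) + 289/24)*1)**2 = (5 + (4*(-1/3) + 289/24)*1)**2 = (5 + (-4/3 + 289/24)*1)**2 = (5 + (257/24)*1)**2 = (5 + 257/24)**2 = (377/24)**2 = 142129/576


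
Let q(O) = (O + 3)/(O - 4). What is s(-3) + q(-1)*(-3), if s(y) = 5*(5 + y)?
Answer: 56/5 ≈ 11.200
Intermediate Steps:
q(O) = (3 + O)/(-4 + O)
s(y) = 25 + 5*y
s(-3) + q(-1)*(-3) = (25 + 5*(-3)) + ((3 - 1)/(-4 - 1))*(-3) = (25 - 15) + (2/(-5))*(-3) = 10 - ⅕*2*(-3) = 10 - ⅖*(-3) = 10 + 6/5 = 56/5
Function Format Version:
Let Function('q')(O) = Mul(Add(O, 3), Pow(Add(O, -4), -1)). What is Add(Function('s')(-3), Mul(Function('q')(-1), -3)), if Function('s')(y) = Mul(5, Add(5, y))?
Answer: Rational(56, 5) ≈ 11.200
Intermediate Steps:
Function('q')(O) = Mul(Pow(Add(-4, O), -1), Add(3, O)) (Function('q')(O) = Mul(Add(3, O), Pow(Add(-4, O), -1)) = Mul(Pow(Add(-4, O), -1), Add(3, O)))
Function('s')(y) = Add(25, Mul(5, y))
Add(Function('s')(-3), Mul(Function('q')(-1), -3)) = Add(Add(25, Mul(5, -3)), Mul(Mul(Pow(Add(-4, -1), -1), Add(3, -1)), -3)) = Add(Add(25, -15), Mul(Mul(Pow(-5, -1), 2), -3)) = Add(10, Mul(Mul(Rational(-1, 5), 2), -3)) = Add(10, Mul(Rational(-2, 5), -3)) = Add(10, Rational(6, 5)) = Rational(56, 5)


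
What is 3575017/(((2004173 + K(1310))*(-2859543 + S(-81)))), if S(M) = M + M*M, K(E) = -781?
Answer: -3575017/5715803589696 ≈ -6.2546e-7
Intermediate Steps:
S(M) = M + M²
3575017/(((2004173 + K(1310))*(-2859543 + S(-81)))) = 3575017/(((2004173 - 781)*(-2859543 - 81*(1 - 81)))) = 3575017/((2003392*(-2859543 - 81*(-80)))) = 3575017/((2003392*(-2859543 + 6480))) = 3575017/((2003392*(-2853063))) = 3575017/(-5715803589696) = 3575017*(-1/5715803589696) = -3575017/5715803589696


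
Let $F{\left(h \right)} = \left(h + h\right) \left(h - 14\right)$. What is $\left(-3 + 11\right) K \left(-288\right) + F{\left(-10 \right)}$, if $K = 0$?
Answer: $480$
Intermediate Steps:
$F{\left(h \right)} = 2 h \left(-14 + h\right)$
$\left(-3 + 11\right) K \left(-288\right) + F{\left(-10 \right)} = \left(-3 + 11\right) 0 \left(-288\right) + 2 \left(-10\right) \left(-14 - 10\right) = 8 \cdot 0 \left(-288\right) + 2 \left(-10\right) \left(-24\right) = 0 \left(-288\right) + 480 = 0 + 480 = 480$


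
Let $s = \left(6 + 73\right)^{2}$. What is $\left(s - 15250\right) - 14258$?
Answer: $-23267$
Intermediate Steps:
$s = 6241$ ($s = 79^{2} = 6241$)
$\left(s - 15250\right) - 14258 = \left(6241 - 15250\right) - 14258 = -9009 - 14258 = -23267$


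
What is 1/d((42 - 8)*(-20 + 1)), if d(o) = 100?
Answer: 1/100 ≈ 0.010000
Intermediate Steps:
1/d((42 - 8)*(-20 + 1)) = 1/100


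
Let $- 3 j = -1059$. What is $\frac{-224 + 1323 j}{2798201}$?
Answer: $\frac{66685}{399743} \approx 0.16682$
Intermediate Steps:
$j = 353$ ($j = \left(- \frac{1}{3}\right) \left(-1059\right) = 353$)
$\frac{-224 + 1323 j}{2798201} = \frac{-224 + 1323 \cdot 353}{2798201} = \left(-224 + 467019\right) \frac{1}{2798201} = 466795 \cdot \frac{1}{2798201} = \frac{66685}{399743}$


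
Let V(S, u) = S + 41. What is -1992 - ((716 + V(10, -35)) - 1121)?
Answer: -1638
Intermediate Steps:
V(S, u) = 41 + S
-1992 - ((716 + V(10, -35)) - 1121) = -1992 - ((716 + (41 + 10)) - 1121) = -1992 - ((716 + 51) - 1121) = -1992 - (767 - 1121) = -1992 - 1*(-354) = -1992 + 354 = -1638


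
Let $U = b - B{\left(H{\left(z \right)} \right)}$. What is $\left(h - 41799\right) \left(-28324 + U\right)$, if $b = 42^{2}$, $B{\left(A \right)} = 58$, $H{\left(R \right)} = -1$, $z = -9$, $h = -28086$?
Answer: $1860198930$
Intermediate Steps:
$b = 1764$
$U = 1706$ ($U = 1764 - 58 = 1706$)
$\left(h - 41799\right) \left(-28324 + U\right) = \left(-28086 - 41799\right) \left(-28324 + 1706\right) = \left(-69885\right) \left(-26618\right) = 1860198930$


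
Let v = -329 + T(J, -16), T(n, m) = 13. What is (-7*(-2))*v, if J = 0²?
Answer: -4424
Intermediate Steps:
J = 0
v = -316 (v = -329 + 13 = -316)
(-7*(-2))*v = -7*(-2)*(-316) = 14*(-316) = -4424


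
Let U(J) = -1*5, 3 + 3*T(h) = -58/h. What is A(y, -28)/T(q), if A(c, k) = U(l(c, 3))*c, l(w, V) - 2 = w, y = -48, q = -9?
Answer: 6480/31 ≈ 209.03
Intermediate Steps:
T(h) = -1 - 58/(3*h) (T(h) = -1 + (-58/h)/3 = -1 - 58/(3*h))
l(w, V) = 2 + w
U(J) = -5
A(c, k) = -5*c
A(y, -28)/T(q) = (-5*(-48))/(((-58/3 - 1*(-9))/(-9))) = 240/((-(-58/3 + 9)/9)) = 240/((-1/9*(-31/3))) = 240/(31/27) = 240*(27/31) = 6480/31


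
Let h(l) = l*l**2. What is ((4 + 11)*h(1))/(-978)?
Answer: -5/326 ≈ -0.015337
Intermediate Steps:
h(l) = l**3
((4 + 11)*h(1))/(-978) = ((4 + 11)*1**3)/(-978) = (15*1)*(-1/978) = 15*(-1/978) = -5/326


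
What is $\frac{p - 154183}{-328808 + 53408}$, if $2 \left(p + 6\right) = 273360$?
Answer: $\frac{17509}{275400} \approx 0.063577$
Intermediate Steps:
$p = 136674$ ($p = -6 + \frac{1}{2} \cdot 273360 = -6 + 136680 = 136674$)
$\frac{p - 154183}{-328808 + 53408} = \frac{136674 - 154183}{-328808 + 53408} = - \frac{17509}{-275400} = \left(-17509\right) \left(- \frac{1}{275400}\right) = \frac{17509}{275400}$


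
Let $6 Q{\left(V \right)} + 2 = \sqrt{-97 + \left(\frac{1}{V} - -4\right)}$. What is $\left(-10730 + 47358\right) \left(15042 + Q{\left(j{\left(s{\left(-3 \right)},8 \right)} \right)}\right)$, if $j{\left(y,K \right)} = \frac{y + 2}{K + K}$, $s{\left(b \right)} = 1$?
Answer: $\frac{1652838500}{3} + \frac{18314 i \sqrt{789}}{9} \approx 5.5095 \cdot 10^{8} + 57158.0 i$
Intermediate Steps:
$j{\left(y,K \right)} = \frac{2 + y}{2 K}$
$Q{\left(V \right)} = - \frac{1}{3} + \frac{\sqrt{-93 + \frac{1}{V}}}{6}$ ($Q{\left(V \right)} = - \frac{1}{3} + \frac{\sqrt{-97 + \left(\frac{1}{V} - -4\right)}}{6} = - \frac{1}{3} + \frac{\sqrt{-97 + \left(\frac{1}{V} + 4\right)}}{6} = - \frac{1}{3} + \frac{\sqrt{-97 + \left(4 + \frac{1}{V}\right)}}{6} = - \frac{1}{3} + \frac{\sqrt{-93 + \frac{1}{V}}}{6}$)
$\left(-10730 + 47358\right) \left(15042 + Q{\left(j{\left(s{\left(-3 \right)},8 \right)} \right)}\right) = \left(-10730 + 47358\right) \left(15042 - \left(\frac{1}{3} - \frac{\sqrt{\frac{1 - 93 \frac{2 + 1}{2 \cdot 8}}{\frac{1}{2} \cdot \frac{1}{8} \left(2 + 1\right)}}}{6}\right)\right) = 36628 \left(15042 - \left(\frac{1}{3} - \frac{\sqrt{\frac{1 - 93 \cdot \frac{1}{2} \cdot \frac{1}{8} \cdot 3}{\frac{1}{2} \cdot \frac{1}{8} \cdot 3}}}{6}\right)\right) = 36628 \left(15042 - \left(\frac{1}{3} - \frac{\sqrt{\frac{1 - \frac{279}{16}}{\frac{3}{16}}}}{6}\right)\right) = 36628 \left(15042 - \left(\frac{1}{3} - \frac{\sqrt{\frac{16 \left(1 - \frac{279}{16}\right)}{3}}}{6}\right)\right) = 36628 \left(15042 - \left(\frac{1}{3} - \frac{\sqrt{\frac{16}{3} \left(- \frac{263}{16}\right)}}{6}\right)\right) = 36628 \left(15042 - \left(\frac{1}{3} - \frac{\sqrt{- \frac{263}{3}}}{6}\right)\right) = 36628 \left(15042 - \left(\frac{1}{3} - \frac{\frac{1}{3} i \sqrt{789}}{6}\right)\right) = 36628 \left(15042 - \left(\frac{1}{3} - \frac{i \sqrt{789}}{18}\right)\right) = 36628 \left(\frac{45125}{3} + \frac{i \sqrt{789}}{18}\right) = \frac{1652838500}{3} + \frac{18314 i \sqrt{789}}{9}$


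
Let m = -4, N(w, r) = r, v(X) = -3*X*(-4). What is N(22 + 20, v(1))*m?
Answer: -48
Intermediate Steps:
v(X) = 12*X
N(22 + 20, v(1))*m = (12*1)*(-4) = 12*(-4) = -48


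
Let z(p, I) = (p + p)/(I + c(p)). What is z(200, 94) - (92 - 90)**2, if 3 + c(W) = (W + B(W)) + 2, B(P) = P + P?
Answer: -2372/693 ≈ -3.4228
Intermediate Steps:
B(P) = 2*P
c(W) = -1 + 3*W (c(W) = -3 + ((W + 2*W) + 2) = -3 + (3*W + 2) = -3 + (2 + 3*W) = -1 + 3*W)
z(p, I) = 2*p/(-1 + I + 3*p) (z(p, I) = (p + p)/(I + (-1 + 3*p)) = (2*p)/(-1 + I + 3*p) = 2*p/(-1 + I + 3*p))
z(200, 94) - (92 - 90)**2 = 2*200/(-1 + 94 + 3*200) - (92 - 90)**2 = 2*200/(-1 + 94 + 600) - 1*2**2 = 2*200/693 - 1*4 = 2*200*(1/693) - 4 = 400/693 - 4 = -2372/693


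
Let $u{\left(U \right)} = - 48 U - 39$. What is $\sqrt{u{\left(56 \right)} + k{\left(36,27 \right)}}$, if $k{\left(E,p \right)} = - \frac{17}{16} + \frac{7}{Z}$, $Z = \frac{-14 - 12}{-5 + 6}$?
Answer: $\frac{i \sqrt{7377409}}{52} \approx 52.233 i$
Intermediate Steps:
$u{\left(U \right)} = -39 - 48 U$
$Z = -26$ ($Z = - \frac{26}{1} = \left(-26\right) 1 = -26$)
$k{\left(E,p \right)} = - \frac{277}{208}$ ($k{\left(E,p \right)} = - \frac{17}{16} + \frac{7}{-26} = \left(-17\right) \frac{1}{16} + 7 \left(- \frac{1}{26}\right) = - \frac{17}{16} - \frac{7}{26} = - \frac{277}{208}$)
$\sqrt{u{\left(56 \right)} + k{\left(36,27 \right)}} = \sqrt{\left(-39 - 2688\right) - \frac{277}{208}} = \sqrt{-2727 - \frac{277}{208}} = \sqrt{- \frac{567493}{208}} = \frac{i \sqrt{7377409}}{52}$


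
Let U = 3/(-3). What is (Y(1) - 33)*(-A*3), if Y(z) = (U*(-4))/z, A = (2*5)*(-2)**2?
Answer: 3480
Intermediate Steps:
U = -1 (U = 3*(-1/3) = -1)
A = 40 (A = 10*4 = 40)
Y(z) = 4/z (Y(z) = (-1*(-4))/z = 4/z)
(Y(1) - 33)*(-A*3) = (4/1 - 33)*(-1*40*3) = (4*1 - 33)*(-40*3) = (4 - 33)*(-120) = -29*(-120) = 3480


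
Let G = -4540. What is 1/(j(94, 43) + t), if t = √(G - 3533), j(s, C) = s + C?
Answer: 137/26842 - 3*I*√897/26842 ≈ 0.0051039 - 0.0033474*I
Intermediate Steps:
j(s, C) = C + s
t = 3*I*√897 (t = √(-4540 - 3533) = √(-8073) = 3*I*√897 ≈ 89.85*I)
1/(j(94, 43) + t) = 1/((43 + 94) + 3*I*√897) = 1/(137 + 3*I*√897)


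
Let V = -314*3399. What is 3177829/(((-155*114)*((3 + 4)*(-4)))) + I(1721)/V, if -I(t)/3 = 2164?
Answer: 565810730669/88008403560 ≈ 6.4291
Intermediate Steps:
I(t) = -6492 (I(t) = -3*2164 = -6492)
V = -1067286
3177829/(((-155*114)*((3 + 4)*(-4)))) + I(1721)/V = 3177829/(((-155*114)*((3 + 4)*(-4)))) - 6492/(-1067286) = 3177829/((-123690*(-4))) - 6492*(-1/1067286) = 3177829/((-17670*(-28))) + 1082/177881 = 3177829/494760 + 1082/177881 = 565810730669/88008403560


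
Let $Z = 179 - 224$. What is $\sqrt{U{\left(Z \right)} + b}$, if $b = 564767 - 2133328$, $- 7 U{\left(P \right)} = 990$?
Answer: $\frac{i \sqrt{76866419}}{7} \approx 1252.5 i$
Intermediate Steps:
$Z = -45$ ($Z = 179 - 224 = -45$)
$U{\left(P \right)} = - \frac{990}{7}$ ($U{\left(P \right)} = \left(- \frac{1}{7}\right) 990 = - \frac{990}{7}$)
$b = -1568561$
$\sqrt{U{\left(Z \right)} + b} = \sqrt{- \frac{990}{7} - 1568561} = \sqrt{- \frac{10980917}{7}} = \frac{i \sqrt{76866419}}{7}$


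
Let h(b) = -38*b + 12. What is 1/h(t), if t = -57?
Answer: 1/2178 ≈ 0.00045914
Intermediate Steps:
h(b) = 12 - 38*b
1/h(t) = 1/(12 - 38*(-57)) = 1/(12 + 2166) = 1/2178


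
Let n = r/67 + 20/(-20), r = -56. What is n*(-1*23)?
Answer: 2829/67 ≈ 42.224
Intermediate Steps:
n = -123/67 (n = -56/67 + 20/(-20) = -56*1/67 + 20*(-1/20) = -56/67 - 1 = -123/67 ≈ -1.8358)
n*(-1*23) = -(-123)*23/67 = -123/67*(-23) = 2829/67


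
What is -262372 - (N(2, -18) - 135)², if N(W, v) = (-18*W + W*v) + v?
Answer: -312997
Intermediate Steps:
N(W, v) = v - 18*W + W*v
-262372 - (N(2, -18) - 135)² = -262372 - ((-18 - 18*2 + 2*(-18)) - 135)² = -262372 - ((-18 - 36 - 36) - 135)² = -262372 - (-90 - 135)² = -262372 - 1*(-225)² = -262372 - 1*50625 = -262372 - 50625 = -312997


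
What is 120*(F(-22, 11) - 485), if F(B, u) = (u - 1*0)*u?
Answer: -43680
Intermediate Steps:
F(B, u) = u² (F(B, u) = (u + 0)*u = u*u = u²)
120*(F(-22, 11) - 485) = 120*(11² - 485) = 120*(121 - 485) = 120*(-364) = -43680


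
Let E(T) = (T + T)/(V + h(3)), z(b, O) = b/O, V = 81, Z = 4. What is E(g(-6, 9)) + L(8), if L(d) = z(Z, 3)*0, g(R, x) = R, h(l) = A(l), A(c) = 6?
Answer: -4/29 ≈ -0.13793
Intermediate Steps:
h(l) = 6
E(T) = 2*T/87 (E(T) = (T + T)/(81 + 6) = (2*T)/87 = (2*T)*(1/87) = 2*T/87)
L(d) = 0 (L(d) = (4/3)*0 = 0)
E(g(-6, 9)) + L(8) = (2/87)*(-6) + 0 = -4/29 + 0 = -4/29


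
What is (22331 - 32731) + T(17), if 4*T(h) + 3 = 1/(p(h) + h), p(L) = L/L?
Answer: -748853/72 ≈ -10401.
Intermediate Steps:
p(L) = 1
T(h) = -¾ + 1/(4*(1 + h))
(22331 - 32731) + T(17) = (22331 - 32731) + (-2 - 3*17)/(4*(1 + 17)) = -10400 + (¼)*(-2 - 51)/18 = -10400 + (¼)*(1/18)*(-53) = -10400 - 53/72 = -748853/72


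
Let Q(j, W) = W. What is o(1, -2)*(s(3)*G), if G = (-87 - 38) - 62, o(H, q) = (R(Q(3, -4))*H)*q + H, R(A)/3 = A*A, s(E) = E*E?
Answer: 159885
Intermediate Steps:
s(E) = E**2
R(A) = 3*A**2 (R(A) = 3*(A*A) = 3*A**2)
o(H, q) = H + 48*H*q (o(H, q) = ((3*(-4)**2)*H)*q + H = ((3*16)*H)*q + H = (48*H)*q + H = 48*H*q + H = H + 48*H*q)
G = -187 (G = -125 - 62 = -187)
o(1, -2)*(s(3)*G) = (1*(1 + 48*(-2)))*(3**2*(-187)) = (1*(1 - 96))*(9*(-187)) = (1*(-95))*(-1683) = -95*(-1683) = 159885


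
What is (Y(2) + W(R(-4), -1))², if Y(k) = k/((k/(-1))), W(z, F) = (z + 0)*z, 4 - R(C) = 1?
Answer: 64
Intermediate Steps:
R(C) = 3 (R(C) = 4 - 1*1 = 4 - 1 = 3)
W(z, F) = z² (W(z, F) = z*z = z²)
Y(k) = -1 (Y(k) = k/((k*(-1))) = k/((-k)) = k*(-1/k) = -1)
(Y(2) + W(R(-4), -1))² = (-1 + 3²)² = (-1 + 9)² = 8² = 64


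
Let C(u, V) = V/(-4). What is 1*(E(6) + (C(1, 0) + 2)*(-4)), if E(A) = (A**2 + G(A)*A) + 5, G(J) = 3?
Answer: 51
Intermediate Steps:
C(u, V) = -V/4 (C(u, V) = V*(-1/4) = -V/4)
E(A) = 5 + A**2 + 3*A (E(A) = (A**2 + 3*A) + 5 = 5 + A**2 + 3*A)
1*(E(6) + (C(1, 0) + 2)*(-4)) = 1*((5 + 6**2 + 3*6) + (-1/4*0 + 2)*(-4)) = 1*((5 + 36 + 18) + (0 + 2)*(-4)) = 1*(59 + 2*(-4)) = 1*(59 - 8) = 1*51 = 51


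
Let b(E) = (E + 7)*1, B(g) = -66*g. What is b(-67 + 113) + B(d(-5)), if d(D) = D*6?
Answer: 2033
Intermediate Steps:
d(D) = 6*D
b(E) = 7 + E (b(E) = (7 + E)*1 = 7 + E)
b(-67 + 113) + B(d(-5)) = (7 + (-67 + 113)) - 396*(-5) = (7 + 46) - 66*(-30) = 53 + 1980 = 2033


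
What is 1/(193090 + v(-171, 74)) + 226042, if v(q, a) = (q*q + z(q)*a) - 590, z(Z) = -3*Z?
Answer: 58703785527/259703 ≈ 2.2604e+5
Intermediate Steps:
v(q, a) = -590 + q**2 - 3*a*q (v(q, a) = (q*q + (-3*q)*a) - 590 = (q**2 - 3*a*q) - 590 = -590 + q**2 - 3*a*q)
1/(193090 + v(-171, 74)) + 226042 = 1/(193090 + (-590 + (-171)**2 - 3*74*(-171))) + 226042 = 1/(193090 + (-590 + 29241 + 37962)) + 226042 = 1/(193090 + 66613) + 226042 = 1/259703 + 226042 = 58703785527/259703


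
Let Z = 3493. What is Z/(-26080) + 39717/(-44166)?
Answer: -198348533/191974880 ≈ -1.0332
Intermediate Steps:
Z/(-26080) + 39717/(-44166) = 3493/(-26080) + 39717/(-44166) = 3493*(-1/26080) + 39717*(-1/44166) = -3493/26080 - 13239/14722 = -198348533/191974880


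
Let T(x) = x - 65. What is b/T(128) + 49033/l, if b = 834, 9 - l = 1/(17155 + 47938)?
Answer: 67188668857/12302556 ≈ 5461.4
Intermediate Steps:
T(x) = -65 + x
l = 585836/65093 (l = 9 - 1/(17155 + 47938) = 9 - 1/65093 = 585836/65093 ≈ 9.0000)
b/T(128) + 49033/l = 834/(-65 + 128) + 49033/(585836/65093) = 834/63 + 49033*(65093/585836) = 834*(1/63) + 3191705069/585836 = 278/21 + 3191705069/585836 = 67188668857/12302556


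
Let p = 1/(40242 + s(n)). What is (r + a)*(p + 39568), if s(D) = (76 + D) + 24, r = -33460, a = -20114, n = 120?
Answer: -42885998170179/20231 ≈ -2.1198e+9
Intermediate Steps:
s(D) = 100 + D
p = 1/40462 (p = 1/(40242 + (100 + 120)) = 1/(40242 + 220) = 1/40462 ≈ 2.4715e-5)
(r + a)*(p + 39568) = (-33460 - 20114)*(1/40462 + 39568) = -53574*1601000417/40462 = -42885998170179/20231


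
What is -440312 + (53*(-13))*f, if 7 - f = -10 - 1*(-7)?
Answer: -447202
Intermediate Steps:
f = 10 (f = 7 - (-10 - 1*(-7)) = 7 - (-10 + 7) = 7 - 1*(-3) = 7 + 3 = 10)
-440312 + (53*(-13))*f = -440312 + (53*(-13))*10 = -440312 - 689*10 = -440312 - 6890 = -447202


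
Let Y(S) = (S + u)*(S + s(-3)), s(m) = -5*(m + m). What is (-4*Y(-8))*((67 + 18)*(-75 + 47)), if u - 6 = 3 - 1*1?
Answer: 0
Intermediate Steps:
s(m) = -10*m
u = 8 (u = 6 + (3 - 1*1) = 6 + (3 - 1) = 6 + 2 = 8)
Y(S) = (8 + S)*(30 + S) (Y(S) = (S + 8)*(S - 10*(-3)) = (8 + S)*(S + 30) = (8 + S)*(30 + S))
(-4*Y(-8))*((67 + 18)*(-75 + 47)) = (-4*(240 + (-8)**2 + 38*(-8)))*((67 + 18)*(-75 + 47)) = (-4*(240 + 64 - 304))*(85*(-28)) = -4*0*(-2380) = 0*(-2380) = 0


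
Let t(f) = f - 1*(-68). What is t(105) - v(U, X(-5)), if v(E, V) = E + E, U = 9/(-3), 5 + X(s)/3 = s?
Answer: 179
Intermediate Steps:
X(s) = -15 + 3*s
U = -3 (U = 9*(-1/3) = -3)
v(E, V) = 2*E
t(f) = 68 + f (t(f) = f + 68 = 68 + f)
t(105) - v(U, X(-5)) = (68 + 105) - 2*(-3) = 173 - 1*(-6) = 173 + 6 = 179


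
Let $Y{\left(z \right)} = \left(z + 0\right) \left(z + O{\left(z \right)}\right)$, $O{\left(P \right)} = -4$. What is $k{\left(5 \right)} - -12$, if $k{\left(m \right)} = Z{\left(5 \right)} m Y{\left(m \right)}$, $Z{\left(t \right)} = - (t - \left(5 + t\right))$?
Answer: $137$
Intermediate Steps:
$Y{\left(z \right)} = z \left(-4 + z\right)$ ($Y{\left(z \right)} = \left(z + 0\right) \left(z - 4\right) = z \left(-4 + z\right)$)
$Z{\left(t \right)} = 5$ ($Z{\left(t \right)} = \left(-1\right) \left(-5\right) = 5$)
$k{\left(m \right)} = 5 m^{2} \left(-4 + m\right)$ ($k{\left(m \right)} = 5 m m \left(-4 + m\right) = 5 m^{2} \left(-4 + m\right)$)
$k{\left(5 \right)} - -12 = 5 \cdot 5^{2} \left(-4 + 5\right) - -12 = 5 \cdot 25 \cdot 1 + 12 = 125 + 12 = 137$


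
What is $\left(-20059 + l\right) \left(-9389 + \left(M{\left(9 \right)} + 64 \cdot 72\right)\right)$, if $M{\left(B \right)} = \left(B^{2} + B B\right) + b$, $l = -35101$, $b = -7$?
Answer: $255170160$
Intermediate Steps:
$M{\left(B \right)} = -7 + 2 B^{2}$ ($M{\left(B \right)} = \left(B^{2} + B B\right) - 7 = \left(B^{2} + B^{2}\right) - 7 = 2 B^{2} - 7 = -7 + 2 B^{2}$)
$\left(-20059 + l\right) \left(-9389 + \left(M{\left(9 \right)} + 64 \cdot 72\right)\right) = \left(-20059 - 35101\right) \left(-9389 + \left(\left(-7 + 2 \cdot 9^{2}\right) + 64 \cdot 72\right)\right) = - 55160 \left(-9389 + \left(\left(-7 + 2 \cdot 81\right) + 4608\right)\right) = - 55160 \left(-9389 + \left(\left(-7 + 162\right) + 4608\right)\right) = - 55160 \left(-9389 + \left(155 + 4608\right)\right) = - 55160 \left(-9389 + 4763\right) = \left(-55160\right) \left(-4626\right) = 255170160$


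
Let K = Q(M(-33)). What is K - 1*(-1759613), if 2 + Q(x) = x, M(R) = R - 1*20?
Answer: 1759558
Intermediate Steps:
M(R) = -20 + R (M(R) = R - 20 = -20 + R)
Q(x) = -2 + x
K = -55 (K = -2 + (-20 - 33) = -2 - 53 = -55)
K - 1*(-1759613) = -55 - 1*(-1759613) = -55 + 1759613 = 1759558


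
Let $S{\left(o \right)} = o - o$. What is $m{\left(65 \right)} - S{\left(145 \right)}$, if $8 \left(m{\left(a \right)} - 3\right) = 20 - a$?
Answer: $- \frac{21}{8} \approx -2.625$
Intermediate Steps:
$m{\left(a \right)} = \frac{11}{2} - \frac{a}{8}$ ($m{\left(a \right)} = 3 + \frac{20 - a}{8} = 3 - \left(- \frac{5}{2} + \frac{a}{8}\right) = \frac{11}{2} - \frac{a}{8}$)
$S{\left(o \right)} = 0$
$m{\left(65 \right)} - S{\left(145 \right)} = \left(\frac{11}{2} - \frac{65}{8}\right) - 0 = \left(\frac{11}{2} - \frac{65}{8}\right) + 0 = - \frac{21}{8} + 0 = - \frac{21}{8}$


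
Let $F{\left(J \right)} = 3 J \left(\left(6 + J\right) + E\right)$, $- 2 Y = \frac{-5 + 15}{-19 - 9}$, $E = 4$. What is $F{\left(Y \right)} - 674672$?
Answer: $- \frac{528938573}{784} \approx -6.7467 \cdot 10^{5}$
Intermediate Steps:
$Y = \frac{5}{28}$ ($Y = - \frac{\left(-5 + 15\right) \frac{1}{-19 - 9}}{2} = - \frac{10 \frac{1}{-28}}{2} = - \frac{10 \left(- \frac{1}{28}\right)}{2} = \left(- \frac{1}{2}\right) \left(- \frac{5}{14}\right) = \frac{5}{28} \approx 0.17857$)
$F{\left(J \right)} = 3 J \left(10 + J\right)$ ($F{\left(J \right)} = 3 J \left(\left(6 + J\right) + 4\right) = 3 J \left(10 + J\right)$)
$F{\left(Y \right)} - 674672 = 3 \cdot \frac{5}{28} \left(10 + \frac{5}{28}\right) - 674672 = 3 \cdot \frac{5}{28} \cdot \frac{285}{28} - 674672 = \frac{4275}{784} - 674672 = - \frac{528938573}{784}$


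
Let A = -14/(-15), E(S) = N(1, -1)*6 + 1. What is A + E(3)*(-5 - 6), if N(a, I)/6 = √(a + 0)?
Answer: -6091/15 ≈ -406.07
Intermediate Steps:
N(a, I) = 6*√a (N(a, I) = 6*√(a + 0) = 6*√a)
E(S) = 37 (E(S) = (6*√1)*6 + 1 = (6*1)*6 + 1 = 6*6 + 1 = 36 + 1 = 37)
A = 14/15 (A = -14*(-1/15) = 14/15 ≈ 0.93333)
A + E(3)*(-5 - 6) = 14/15 + 37*(-5 - 6) = 14/15 + 37*(-11) = 14/15 - 407 = -6091/15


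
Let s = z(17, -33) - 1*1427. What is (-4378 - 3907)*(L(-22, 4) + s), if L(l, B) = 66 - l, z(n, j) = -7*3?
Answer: 11267600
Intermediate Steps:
z(n, j) = -21
s = -1448 (s = -21 - 1*1427 = -21 - 1427 = -1448)
(-4378 - 3907)*(L(-22, 4) + s) = (-4378 - 3907)*((66 - 1*(-22)) - 1448) = -8285*((66 + 22) - 1448) = -8285*(88 - 1448) = -8285*(-1360) = 11267600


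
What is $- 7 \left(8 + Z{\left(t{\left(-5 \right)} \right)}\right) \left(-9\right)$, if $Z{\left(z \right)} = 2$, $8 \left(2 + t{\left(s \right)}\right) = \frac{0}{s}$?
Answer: $630$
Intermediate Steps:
$t{\left(s \right)} = -2$ ($t{\left(s \right)} = -2 + \frac{0 \frac{1}{s}}{8} = -2 + \frac{1}{8} \cdot 0 = -2 + 0 = -2$)
$- 7 \left(8 + Z{\left(t{\left(-5 \right)} \right)}\right) \left(-9\right) = - 7 \left(8 + 2\right) \left(-9\right) = - 7 \cdot 10 \left(-9\right) = \left(-7\right) \left(-90\right) = 630$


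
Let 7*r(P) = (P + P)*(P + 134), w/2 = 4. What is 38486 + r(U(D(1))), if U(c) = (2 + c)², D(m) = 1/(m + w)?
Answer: 1775643752/45927 ≈ 38662.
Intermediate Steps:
w = 8 (w = 2*4 = 8)
D(m) = 1/(8 + m) (D(m) = 1/(m + 8) = 1/(8 + m))
r(P) = 2*P*(134 + P)/7 (r(P) = ((P + P)*(P + 134))/7 = ((2*P)*(134 + P))/7 = (2*P*(134 + P))/7 = 2*P*(134 + P)/7)
38486 + r(U(D(1))) = 38486 + 2*(2 + 1/(8 + 1))²*(134 + (2 + 1/(8 + 1))²)/7 = 38486 + 2*(2 + 1/9)²*(134 + (2 + 1/9)²)/7 = 38486 + 2*(2 + ⅑)²*(134 + (2 + ⅑)²)/7 = 38486 + 2*(19/9)²*(134 + (19/9)²)/7 = 38486 + (2/7)*(361/81)*(134 + 361/81) = 38486 + (2/7)*(361/81)*(11215/81) = 38486 + 8097230/45927 = 1775643752/45927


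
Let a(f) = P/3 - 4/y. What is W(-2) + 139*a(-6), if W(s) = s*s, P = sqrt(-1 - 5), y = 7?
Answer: -528/7 + 139*I*sqrt(6)/3 ≈ -75.429 + 113.49*I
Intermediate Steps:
P = I*sqrt(6) (P = sqrt(-6) = I*sqrt(6) ≈ 2.4495*I)
a(f) = -4/7 + I*sqrt(6)/3 (a(f) = (I*sqrt(6))/3 - 4/7 = (I*sqrt(6))*(1/3) - 4*1/7 = I*sqrt(6)/3 - 4/7 = -4/7 + I*sqrt(6)/3)
W(s) = s**2
W(-2) + 139*a(-6) = (-2)**2 + 139*(-4/7 + I*sqrt(6)/3) = 4 + (-556/7 + 139*I*sqrt(6)/3) = -528/7 + 139*I*sqrt(6)/3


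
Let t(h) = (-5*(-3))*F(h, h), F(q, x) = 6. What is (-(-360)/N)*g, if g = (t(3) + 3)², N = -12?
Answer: -259470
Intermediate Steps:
t(h) = 90 (t(h) = -5*(-3)*6 = 15*6 = 90)
g = 8649 (g = (90 + 3)² = 93² = 8649)
(-(-360)/N)*g = -(-360)/(-12)*8649 = -(-360)*(-1)/12*8649 = -9*10/3*8649 = -30*8649 = -259470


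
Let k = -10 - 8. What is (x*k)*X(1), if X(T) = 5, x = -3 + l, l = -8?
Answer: 990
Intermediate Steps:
x = -11 (x = -3 - 8 = -11)
k = -18
(x*k)*X(1) = -11*(-18)*5 = 198*5 = 990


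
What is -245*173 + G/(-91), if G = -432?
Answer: -3856603/91 ≈ -42380.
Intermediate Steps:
-245*173 + G/(-91) = -245*173 - 432/(-91) = -42385 - 432*(-1/91) = -42385 + 432/91 = -3856603/91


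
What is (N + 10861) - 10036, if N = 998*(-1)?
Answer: -173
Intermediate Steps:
N = -998
(N + 10861) - 10036 = (-998 + 10861) - 10036 = 9863 - 10036 = -173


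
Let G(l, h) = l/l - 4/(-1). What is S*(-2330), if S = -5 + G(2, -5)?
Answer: 0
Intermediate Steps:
G(l, h) = 5 (G(l, h) = 1 - 4*(-1) = 1 + 4 = 5)
S = 0 (S = -5 + 5 = 0)
S*(-2330) = 0*(-2330) = 0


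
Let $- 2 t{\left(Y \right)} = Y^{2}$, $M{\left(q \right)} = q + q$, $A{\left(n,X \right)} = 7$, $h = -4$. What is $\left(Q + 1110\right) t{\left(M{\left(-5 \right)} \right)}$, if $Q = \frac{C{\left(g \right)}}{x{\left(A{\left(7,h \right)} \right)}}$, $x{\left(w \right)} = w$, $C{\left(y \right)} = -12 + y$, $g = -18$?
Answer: $- \frac{387000}{7} \approx -55286.0$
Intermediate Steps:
$M{\left(q \right)} = 2 q$
$Q = - \frac{30}{7}$ ($Q = \frac{-12 - 18}{7} = \left(-30\right) \frac{1}{7} = - \frac{30}{7} \approx -4.2857$)
$t{\left(Y \right)} = - \frac{Y^{2}}{2}$
$\left(Q + 1110\right) t{\left(M{\left(-5 \right)} \right)} = \left(- \frac{30}{7} + 1110\right) \left(- \frac{\left(2 \left(-5\right)\right)^{2}}{2}\right) = \frac{7740 \left(- \frac{\left(-10\right)^{2}}{2}\right)}{7} = \frac{7740 \left(\left(- \frac{1}{2}\right) 100\right)}{7} = \frac{7740}{7} \left(-50\right) = - \frac{387000}{7}$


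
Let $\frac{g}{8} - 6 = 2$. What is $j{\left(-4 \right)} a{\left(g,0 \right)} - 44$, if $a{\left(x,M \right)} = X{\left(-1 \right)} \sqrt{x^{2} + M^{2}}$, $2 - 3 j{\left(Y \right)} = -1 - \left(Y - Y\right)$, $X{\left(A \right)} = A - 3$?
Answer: $-300$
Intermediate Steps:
$X{\left(A \right)} = -3 + A$
$g = 64$ ($g = 48 + 8 \cdot 2 = 48 + 16 = 64$)
$j{\left(Y \right)} = 1$ ($j{\left(Y \right)} = \frac{2}{3} - \frac{-1 - \left(Y - Y\right)}{3} = \frac{2}{3} - \frac{-1 - 0}{3} = \frac{2}{3} - \frac{-1 + 0}{3} = \frac{2}{3} - - \frac{1}{3} = \frac{2}{3} + \frac{1}{3} = 1$)
$a{\left(x,M \right)} = - 4 \sqrt{M^{2} + x^{2}}$ ($a{\left(x,M \right)} = \left(-3 - 1\right) \sqrt{x^{2} + M^{2}} = - 4 \sqrt{M^{2} + x^{2}}$)
$j{\left(-4 \right)} a{\left(g,0 \right)} - 44 = 1 \left(- 4 \sqrt{0^{2} + 64^{2}}\right) - 44 = 1 \left(- 4 \sqrt{0 + 4096}\right) - 44 = 1 \left(- 4 \sqrt{4096}\right) - 44 = 1 \left(\left(-4\right) 64\right) - 44 = 1 \left(-256\right) - 44 = -256 - 44 = -300$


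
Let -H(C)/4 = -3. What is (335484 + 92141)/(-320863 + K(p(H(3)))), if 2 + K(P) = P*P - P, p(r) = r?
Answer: -427625/320733 ≈ -1.3333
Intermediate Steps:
H(C) = 12 (H(C) = -4*(-3) = 12)
K(P) = -2 + P² - P (K(P) = -2 + (P*P - P) = -2 + (P² - P) = -2 + P² - P)
(335484 + 92141)/(-320863 + K(p(H(3)))) = (335484 + 92141)/(-320863 + (-2 + 12² - 1*12)) = 427625/(-320863 + (-2 + 144 - 12)) = 427625/(-320863 + 130) = 427625/(-320733) = 427625*(-1/320733) = -427625/320733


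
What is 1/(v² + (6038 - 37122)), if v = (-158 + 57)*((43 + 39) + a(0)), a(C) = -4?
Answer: 1/62031800 ≈ 1.6121e-8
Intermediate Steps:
v = -7878 (v = (-158 + 57)*((43 + 39) - 4) = -101*(82 - 4) = -101*78 = -7878)
1/(v² + (6038 - 37122)) = 1/((-7878)² + (6038 - 37122)) = 1/(62062884 - 31084) = 1/62031800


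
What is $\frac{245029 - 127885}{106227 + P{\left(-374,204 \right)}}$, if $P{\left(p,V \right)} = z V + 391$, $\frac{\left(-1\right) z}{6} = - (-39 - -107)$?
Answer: $\frac{58572}{94925} \approx 0.61703$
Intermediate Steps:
$z = 408$ ($z = - 6 \left(- (-39 - -107)\right) = - 6 \left(- (-39 + 107)\right) = - 6 \left(\left(-1\right) 68\right) = \left(-6\right) \left(-68\right) = 408$)
$P{\left(p,V \right)} = 391 + 408 V$ ($P{\left(p,V \right)} = 408 V + 391 = 391 + 408 V$)
$\frac{245029 - 127885}{106227 + P{\left(-374,204 \right)}} = \frac{245029 - 127885}{106227 + \left(391 + 408 \cdot 204\right)} = \frac{117144}{106227 + \left(391 + 83232\right)} = \frac{117144}{106227 + 83623} = \frac{117144}{189850} = 117144 \cdot \frac{1}{189850} = \frac{58572}{94925}$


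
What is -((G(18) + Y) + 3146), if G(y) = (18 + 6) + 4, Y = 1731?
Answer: -4905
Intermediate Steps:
G(y) = 28 (G(y) = 24 + 4 = 28)
-((G(18) + Y) + 3146) = -((28 + 1731) + 3146) = -(1759 + 3146) = -1*4905 = -4905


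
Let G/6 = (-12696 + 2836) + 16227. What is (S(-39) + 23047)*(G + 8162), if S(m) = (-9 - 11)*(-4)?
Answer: 1072260228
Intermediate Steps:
G = 38202 (G = 6*((-12696 + 2836) + 16227) = 6*(-9860 + 16227) = 6*6367 = 38202)
S(m) = 80 (S(m) = -20*(-4) = 80)
(S(-39) + 23047)*(G + 8162) = (80 + 23047)*(38202 + 8162) = 23127*46364 = 1072260228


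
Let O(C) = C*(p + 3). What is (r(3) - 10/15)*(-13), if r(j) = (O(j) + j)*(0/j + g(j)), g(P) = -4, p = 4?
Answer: 3770/3 ≈ 1256.7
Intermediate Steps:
O(C) = 7*C (O(C) = C*(4 + 3) = C*7 = 7*C)
r(j) = -32*j (r(j) = (7*j + j)*(0/j - 4) = (8*j)*(0 - 4) = (8*j)*(-4) = -32*j)
(r(3) - 10/15)*(-13) = (-32*3 - 10/15)*(-13) = (-96 - 10*1/15)*(-13) = (-96 - ⅔)*(-13) = -290/3*(-13) = 3770/3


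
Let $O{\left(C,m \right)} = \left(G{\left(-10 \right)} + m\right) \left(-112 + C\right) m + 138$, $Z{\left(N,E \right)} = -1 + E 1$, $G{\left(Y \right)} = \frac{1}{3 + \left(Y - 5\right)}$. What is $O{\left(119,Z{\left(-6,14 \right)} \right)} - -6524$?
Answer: $\frac{94049}{12} \approx 7837.4$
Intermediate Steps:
$G{\left(Y \right)} = \frac{1}{-2 + Y}$ ($G{\left(Y \right)} = \frac{1}{3 + \left(-5 + Y\right)} = \frac{1}{-2 + Y}$)
$Z{\left(N,E \right)} = -1 + E$
$O{\left(C,m \right)} = 138 + m \left(-112 + C\right) \left(- \frac{1}{12} + m\right)$ ($O{\left(C,m \right)} = \left(\frac{1}{-2 - 10} + m\right) \left(-112 + C\right) m + 138 = \left(\frac{1}{-12} + m\right) \left(-112 + C\right) m + 138 = \left(- \frac{1}{12} + m\right) \left(-112 + C\right) m + 138 = \left(-112 + C\right) \left(- \frac{1}{12} + m\right) m + 138 = m \left(-112 + C\right) \left(- \frac{1}{12} + m\right) + 138 = 138 + m \left(-112 + C\right) \left(- \frac{1}{12} + m\right)$)
$O{\left(119,Z{\left(-6,14 \right)} \right)} - -6524 = \left(138 - 112 \left(-1 + 14\right)^{2} + \frac{28 \left(-1 + 14\right)}{3} + 119 \left(-1 + 14\right)^{2} - \frac{119 \left(-1 + 14\right)}{12}\right) - -6524 = \left(138 - 112 \cdot 13^{2} + \frac{28}{3} \cdot 13 + 119 \cdot 13^{2} - \frac{119}{12} \cdot 13\right) + 6524 = \left(138 - 18928 + \frac{364}{3} + 119 \cdot 169 - \frac{1547}{12}\right) + 6524 = \left(138 - 18928 + \frac{364}{3} + 20111 - \frac{1547}{12}\right) + 6524 = \frac{15761}{12} + 6524 = \frac{94049}{12}$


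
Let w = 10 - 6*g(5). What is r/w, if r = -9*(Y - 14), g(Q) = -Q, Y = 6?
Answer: 9/5 ≈ 1.8000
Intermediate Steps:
r = 72 (r = -9*(6 - 14) = -9*(-8) = 72)
w = 40 (w = 10 - (-6)*5 = 10 - 6*(-5) = 10 + 30 = 40)
r/w = 72/40 = 72*(1/40) = 9/5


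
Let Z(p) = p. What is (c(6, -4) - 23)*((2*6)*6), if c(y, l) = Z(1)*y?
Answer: -1224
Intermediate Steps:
c(y, l) = y (c(y, l) = 1*y = y)
(c(6, -4) - 23)*((2*6)*6) = (6 - 23)*((2*6)*6) = -204*6 = -17*72 = -1224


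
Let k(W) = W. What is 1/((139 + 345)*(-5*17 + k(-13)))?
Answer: -1/47432 ≈ -2.1083e-5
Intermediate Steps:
1/((139 + 345)*(-5*17 + k(-13))) = 1/((139 + 345)*(-5*17 - 13)) = 1/(484*(-85 - 13)) = 1/(484*(-98)) = 1/(-47432) = -1/47432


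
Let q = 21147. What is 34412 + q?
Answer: 55559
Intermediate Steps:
34412 + q = 34412 + 21147 = 55559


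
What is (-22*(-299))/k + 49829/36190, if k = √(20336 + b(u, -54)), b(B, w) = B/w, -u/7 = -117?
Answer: 49829/36190 + 6578*√29262/24385 ≈ 47.522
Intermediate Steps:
u = 819 (u = -7*(-117) = 819)
k = 5*√29262/6 (k = √(20336 + 819/(-54)) = √(20336 + 819*(-1/54)) = √(20336 - 91/6) = √(121925/6) = 5*√29262/6 ≈ 142.55)
(-22*(-299))/k + 49829/36190 = (-22*(-299))/((5*√29262/6)) + 49829/36190 = 6578*(√29262/24385) + 49829*(1/36190) = 6578*√29262/24385 + 49829/36190 = 49829/36190 + 6578*√29262/24385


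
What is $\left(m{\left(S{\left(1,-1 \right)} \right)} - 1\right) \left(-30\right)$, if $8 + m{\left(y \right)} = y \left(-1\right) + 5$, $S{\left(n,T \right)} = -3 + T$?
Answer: $0$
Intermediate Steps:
$m{\left(y \right)} = -3 - y$ ($m{\left(y \right)} = -8 + \left(y \left(-1\right) + 5\right) = -8 - \left(-5 + y\right) = -3 - y$)
$\left(m{\left(S{\left(1,-1 \right)} \right)} - 1\right) \left(-30\right) = \left(\left(-3 - \left(-3 - 1\right)\right) - 1\right) \left(-30\right) = \left(\left(-3 - -4\right) - 1\right) \left(-30\right) = \left(\left(-3 + 4\right) - 1\right) \left(-30\right) = \left(1 - 1\right) \left(-30\right) = 0 \left(-30\right) = 0$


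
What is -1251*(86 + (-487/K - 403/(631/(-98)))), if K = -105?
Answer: -4233424449/22085 ≈ -1.9169e+5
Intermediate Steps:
-1251*(86 + (-487/K - 403/(631/(-98)))) = -1251*(86 + (-487/(-105) - 403/(631/(-98)))) = -1251*(86 + (-487*(-1/105) - 403/(631*(-1/98)))) = -1251*(86 + (487/105 - 403/(-631/98))) = -1251*(86 + (487/105 - 403*(-98/631))) = -1251*(86 + (487/105 + 39494/631)) = -1251*(86 + 4454167/66255) = -1251*10152097/66255 = -4233424449/22085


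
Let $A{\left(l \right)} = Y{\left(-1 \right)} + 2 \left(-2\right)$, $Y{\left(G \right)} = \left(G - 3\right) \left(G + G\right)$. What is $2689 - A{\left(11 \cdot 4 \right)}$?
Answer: $2685$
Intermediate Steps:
$Y{\left(G \right)} = 2 G \left(-3 + G\right)$ ($Y{\left(G \right)} = \left(-3 + G\right) 2 G = 2 G \left(-3 + G\right)$)
$A{\left(l \right)} = 4$ ($A{\left(l \right)} = 2 \left(-1\right) \left(-3 - 1\right) + 2 \left(-2\right) = 2 \left(-1\right) \left(-4\right) - 4 = 8 - 4 = 4$)
$2689 - A{\left(11 \cdot 4 \right)} = 2689 - 4 = 2685$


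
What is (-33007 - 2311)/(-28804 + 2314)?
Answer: 17659/13245 ≈ 1.3333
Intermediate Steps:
(-33007 - 2311)/(-28804 + 2314) = -35318/(-26490) = -35318*(-1/26490) = 17659/13245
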